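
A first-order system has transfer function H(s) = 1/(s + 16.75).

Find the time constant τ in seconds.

For H(s) = 1/(s + 1/τ), the pole is at -1/τ = -16.75, so τ = 1/16.75 = 0.0597 s.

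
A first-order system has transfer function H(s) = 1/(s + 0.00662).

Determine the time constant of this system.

For H(s) = 1/(s + 1/τ), the pole is at -1/τ = -0.00662, so τ = 1/0.00662 = 151.1 s.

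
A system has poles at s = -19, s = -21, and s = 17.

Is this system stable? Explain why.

Pole(s) at s = 17 are not in the left half-plane. System is unstable.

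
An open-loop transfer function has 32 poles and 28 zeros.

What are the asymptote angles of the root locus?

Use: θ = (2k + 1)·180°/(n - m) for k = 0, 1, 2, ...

n - m = 32 - 28 = 4. Angles: θk = (2k + 1)·180°/4 = 45°, 135°, 225°, 315°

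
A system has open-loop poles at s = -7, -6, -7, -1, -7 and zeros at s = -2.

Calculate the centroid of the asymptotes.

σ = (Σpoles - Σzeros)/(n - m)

σ = (Σpoles - Σzeros)/(n - m) = (-28 - (-2))/(5 - 1) = -26/4 = -6.5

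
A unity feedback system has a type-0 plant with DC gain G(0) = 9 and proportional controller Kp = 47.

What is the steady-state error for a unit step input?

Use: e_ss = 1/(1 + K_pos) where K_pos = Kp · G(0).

K_pos = Kp · G(0) = 47 × 9 = 423. e_ss = 1/(1 + 423) = 0.0024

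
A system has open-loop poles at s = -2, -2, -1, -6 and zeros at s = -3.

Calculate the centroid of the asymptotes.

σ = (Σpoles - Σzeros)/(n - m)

σ = (Σpoles - Σzeros)/(n - m) = (-11 - (-3))/(4 - 1) = -8/3 = -2.67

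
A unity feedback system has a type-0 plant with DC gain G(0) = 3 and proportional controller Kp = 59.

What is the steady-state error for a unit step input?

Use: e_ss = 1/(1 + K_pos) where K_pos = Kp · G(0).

K_pos = Kp · G(0) = 59 × 3 = 177. e_ss = 1/(1 + 177) = 0.0056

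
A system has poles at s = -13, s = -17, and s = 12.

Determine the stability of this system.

Pole(s) at s = 12 are not in the left half-plane. System is unstable.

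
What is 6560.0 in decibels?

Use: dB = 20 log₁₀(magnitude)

dB = 20 log₁₀(6560.0) = 76.3 dB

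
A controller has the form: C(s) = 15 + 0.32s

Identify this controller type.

This is a Proportional-Derivative (PD) controller.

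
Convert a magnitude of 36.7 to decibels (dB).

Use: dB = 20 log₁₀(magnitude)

dB = 20 log₁₀(36.7) = 31.3 dB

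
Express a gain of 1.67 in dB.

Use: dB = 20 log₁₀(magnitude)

dB = 20 log₁₀(1.67) = 4.5 dB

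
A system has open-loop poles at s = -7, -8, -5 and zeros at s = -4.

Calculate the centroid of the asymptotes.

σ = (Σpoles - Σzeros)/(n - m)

σ = (Σpoles - Σzeros)/(n - m) = (-20 - (-4))/(3 - 1) = -16/2 = -8.0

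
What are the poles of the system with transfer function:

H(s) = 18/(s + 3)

Pole is where denominator = 0: s + 3 = 0, so s = -3.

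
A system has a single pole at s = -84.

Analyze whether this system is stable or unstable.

Pole at s = -84 is in the left half-plane. Stable.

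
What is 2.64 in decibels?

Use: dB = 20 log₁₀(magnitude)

dB = 20 log₁₀(2.64) = 8.4 dB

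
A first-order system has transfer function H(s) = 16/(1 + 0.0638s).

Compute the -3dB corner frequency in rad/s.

Corner frequency = 1/τ = 1/0.0638 = 15.674 rad/s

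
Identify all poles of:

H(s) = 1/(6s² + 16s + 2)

Discriminant = 16² - 4×6×2 = 256 - 48 = 208 > 0, so two distinct real poles. Using quadratic formula: s = (-16 ± √208)/(2×6) = (-16 ± √208)/12, with √208 ≈ 14.4222. s₁ ≈ -0.1315, s₂ ≈ -2.5352. Poles: s₁ = -0.1315, s₂ = -2.5352.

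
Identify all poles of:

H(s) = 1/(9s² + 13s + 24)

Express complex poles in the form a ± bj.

Discriminant = 13² - 4×9×24 = 169 - 864 = -695 < 0, so the poles are a complex conjugate pair s = (-13 ± j√695)/(2×9). Real part = -13/(2×9) = -13/18 ≈ -0.7222; imaginary part = ±√695/(2×9) ≈ 1.4646. Poles: s = -0.7222 ± 1.4646j.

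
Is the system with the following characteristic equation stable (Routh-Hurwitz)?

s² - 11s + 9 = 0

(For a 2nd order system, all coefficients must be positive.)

Coefficients: 1, -11, 9. b=-11 not positive, so system is unstable.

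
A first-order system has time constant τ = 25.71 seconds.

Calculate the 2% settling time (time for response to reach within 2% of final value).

For first-order system, 2% settling time ≈ 4τ = 4 × 25.71 = 102.84 s.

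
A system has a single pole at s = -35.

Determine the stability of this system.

Pole at s = -35 is in the left half-plane. Stable.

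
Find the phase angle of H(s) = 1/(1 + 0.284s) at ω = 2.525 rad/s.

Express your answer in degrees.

Phase = -arctan(ωτ) = -arctan(2.525 × 0.284) = -35.6°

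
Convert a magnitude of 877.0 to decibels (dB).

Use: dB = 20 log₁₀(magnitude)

dB = 20 log₁₀(877.0) = 58.9 dB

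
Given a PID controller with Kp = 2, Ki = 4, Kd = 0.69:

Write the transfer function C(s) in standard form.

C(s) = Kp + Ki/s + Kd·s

Substituting values: C(s) = 2 + 4/s + 0.69s = (0.69s² + 2s + 4)/s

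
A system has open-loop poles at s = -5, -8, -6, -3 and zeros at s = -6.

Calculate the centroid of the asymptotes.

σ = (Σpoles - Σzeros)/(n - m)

σ = (Σpoles - Σzeros)/(n - m) = (-22 - (-6))/(4 - 1) = -16/3 = -5.33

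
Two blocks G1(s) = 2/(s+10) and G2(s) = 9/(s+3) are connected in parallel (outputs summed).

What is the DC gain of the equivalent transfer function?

Parallel: G_eq = G1 + G2. DC gain = G1(0) + G2(0) = 2/10 + 9/3 = 0.2 + 3 = 3.2.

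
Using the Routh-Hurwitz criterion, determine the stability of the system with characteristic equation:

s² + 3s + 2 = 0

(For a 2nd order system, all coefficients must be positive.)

Coefficients: 1, 3, 2. All positive, so system is stable.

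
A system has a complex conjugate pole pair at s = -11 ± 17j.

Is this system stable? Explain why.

Real part of poles is -11 (< 0, left half-plane). Stable.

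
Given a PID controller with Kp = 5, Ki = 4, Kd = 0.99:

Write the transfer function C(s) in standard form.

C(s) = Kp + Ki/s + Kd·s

Substituting values: C(s) = 5 + 4/s + 0.99s = (0.99s² + 5s + 4)/s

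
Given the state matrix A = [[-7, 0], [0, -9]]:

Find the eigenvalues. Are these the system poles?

For diagonal matrix, eigenvalues are diagonal entries: λ₁ = -7, λ₂ = -9. Eigenvalues of A = system poles.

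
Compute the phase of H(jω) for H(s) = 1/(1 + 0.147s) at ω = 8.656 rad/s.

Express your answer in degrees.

Phase = -arctan(ωτ) = -arctan(8.656 × 0.147) = -51.8°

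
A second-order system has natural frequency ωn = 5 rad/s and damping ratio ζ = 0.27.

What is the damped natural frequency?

ωd = ωn√(1 - ζ²) = 5√(1 - 0.27²) = 4.81 rad/s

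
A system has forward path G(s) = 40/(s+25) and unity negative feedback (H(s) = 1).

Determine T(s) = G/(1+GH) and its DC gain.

T(s) = G/(1+GH) = [40/(s+25)] / [1 + 40/(s+25)] = 40/(s+25+40) = 40/(s+65). DC gain = 40/65 = 0.6154.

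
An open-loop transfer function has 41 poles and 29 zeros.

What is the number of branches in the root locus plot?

Root locus has n branches where n = number of poles = 41.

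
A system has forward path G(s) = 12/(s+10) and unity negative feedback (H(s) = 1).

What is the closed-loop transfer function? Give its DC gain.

T(s) = G/(1+GH) = [12/(s+10)] / [1 + 12/(s+10)] = 12/(s+10+12) = 12/(s+22). DC gain = 12/22 = 0.5455.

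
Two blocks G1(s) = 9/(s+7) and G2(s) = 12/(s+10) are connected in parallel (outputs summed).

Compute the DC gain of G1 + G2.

Parallel: G_eq = G1 + G2. DC gain = G1(0) + G2(0) = 9/7 + 12/10 = 1.2857 + 1.2 = 2.4857.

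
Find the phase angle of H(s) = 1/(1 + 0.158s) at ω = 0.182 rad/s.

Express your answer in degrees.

Phase = -arctan(ωτ) = -arctan(0.182 × 0.158) = -1.6°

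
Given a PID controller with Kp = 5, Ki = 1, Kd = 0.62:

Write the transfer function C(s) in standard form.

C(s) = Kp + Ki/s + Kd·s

Substituting values: C(s) = 5 + 1/s + 0.62s = (0.62s² + 5s + 1)/s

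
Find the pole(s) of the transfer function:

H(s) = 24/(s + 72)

Pole is where denominator = 0: s + 72 = 0, so s = -72.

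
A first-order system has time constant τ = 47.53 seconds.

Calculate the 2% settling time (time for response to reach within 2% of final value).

For first-order system, 2% settling time ≈ 4τ = 4 × 47.53 = 190.12 s.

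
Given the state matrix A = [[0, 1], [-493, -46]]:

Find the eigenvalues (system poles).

det(A - λI) = λ² - (-46)λ + 493 = (λ - (-29))(λ - (-17)). Eigenvalues: -29, -17.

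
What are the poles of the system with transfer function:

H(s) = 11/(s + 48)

Pole is where denominator = 0: s + 48 = 0, so s = -48.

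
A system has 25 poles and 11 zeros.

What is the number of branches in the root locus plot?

Root locus has n branches where n = number of poles = 25.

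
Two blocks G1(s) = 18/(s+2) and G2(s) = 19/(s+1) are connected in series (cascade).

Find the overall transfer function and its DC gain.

Series: multiply transfer functions. G_eq = 18/(s+2) × 19/(s+1) = 342/((s+2)(s+1)). DC gain = 342/(2×1) = 171.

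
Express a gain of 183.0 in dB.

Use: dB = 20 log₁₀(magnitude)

dB = 20 log₁₀(183.0) = 45.2 dB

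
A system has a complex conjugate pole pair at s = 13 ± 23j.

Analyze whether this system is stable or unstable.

Real part of poles is 13 (> 0, right half-plane). Unstable.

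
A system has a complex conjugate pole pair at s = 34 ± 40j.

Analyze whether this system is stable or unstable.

Real part of poles is 34 (> 0, right half-plane). Unstable.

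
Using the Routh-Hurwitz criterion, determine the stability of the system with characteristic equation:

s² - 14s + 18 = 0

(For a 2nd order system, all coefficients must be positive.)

Coefficients: 1, -14, 18. b=-14 not positive, so system is unstable.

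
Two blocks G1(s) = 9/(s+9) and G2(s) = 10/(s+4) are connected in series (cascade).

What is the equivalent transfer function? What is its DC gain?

Series: multiply transfer functions. G_eq = 9/(s+9) × 10/(s+4) = 90/((s+9)(s+4)). DC gain = 90/(9×4) = 2.5.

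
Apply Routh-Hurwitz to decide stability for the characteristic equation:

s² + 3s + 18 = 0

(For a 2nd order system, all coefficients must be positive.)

Coefficients: 1, 3, 18. All positive, so system is stable.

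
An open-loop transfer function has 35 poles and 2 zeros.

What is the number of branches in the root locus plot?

Root locus has n branches where n = number of poles = 35.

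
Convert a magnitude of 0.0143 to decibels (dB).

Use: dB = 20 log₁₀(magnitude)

dB = 20 log₁₀(0.0143) = -36.9 dB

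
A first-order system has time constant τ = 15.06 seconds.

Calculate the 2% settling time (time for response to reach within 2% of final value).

For first-order system, 2% settling time ≈ 4τ = 4 × 15.06 = 60.24 s.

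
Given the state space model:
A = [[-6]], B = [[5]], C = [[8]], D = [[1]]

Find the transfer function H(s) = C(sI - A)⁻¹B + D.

(sI - A)⁻¹ = 1/(s + 6). H(s) = 8×5/(s + 6) + 1 = (s + 46)/(s + 6).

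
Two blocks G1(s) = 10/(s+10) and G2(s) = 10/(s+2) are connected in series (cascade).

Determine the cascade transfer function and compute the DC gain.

Series: multiply transfer functions. G_eq = 10/(s+10) × 10/(s+2) = 100/((s+10)(s+2)). DC gain = 100/(10×2) = 5.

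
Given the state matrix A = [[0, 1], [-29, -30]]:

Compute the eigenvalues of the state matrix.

det(A - λI) = λ² - (-30)λ + 29 = (λ - (-29))(λ - (-1)). Eigenvalues: -29, -1.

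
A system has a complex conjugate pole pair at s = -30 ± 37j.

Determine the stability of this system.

Real part of poles is -30 (< 0, left half-plane). Stable.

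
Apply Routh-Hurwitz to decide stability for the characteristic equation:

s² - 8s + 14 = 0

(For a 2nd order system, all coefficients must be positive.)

Coefficients: 1, -8, 14. b=-8 not positive, so system is unstable.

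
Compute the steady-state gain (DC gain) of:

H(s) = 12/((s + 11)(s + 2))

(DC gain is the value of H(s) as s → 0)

DC gain = H(0) = 12/(11 × 2) = 12/22 = 0.5455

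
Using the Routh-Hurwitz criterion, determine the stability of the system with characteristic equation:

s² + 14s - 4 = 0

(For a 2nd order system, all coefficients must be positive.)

Coefficients: 1, 14, -4. c=-4 not positive, so system is unstable.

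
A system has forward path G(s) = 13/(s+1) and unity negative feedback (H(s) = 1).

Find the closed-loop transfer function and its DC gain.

T(s) = G/(1+GH) = [13/(s+1)] / [1 + 13/(s+1)] = 13/(s+1+13) = 13/(s+14). DC gain = 13/14 = 0.9286.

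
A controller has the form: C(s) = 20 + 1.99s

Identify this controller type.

This is a Proportional-Derivative (PD) controller.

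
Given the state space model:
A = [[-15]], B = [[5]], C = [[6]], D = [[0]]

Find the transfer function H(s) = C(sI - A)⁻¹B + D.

(sI - A)⁻¹ = 1/(s + 15). H(s) = 6 × 5/(s + 15) + 0 = 30/(s + 15).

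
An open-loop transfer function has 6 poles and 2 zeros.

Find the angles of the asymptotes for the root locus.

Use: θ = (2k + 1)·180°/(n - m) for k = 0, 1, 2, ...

n - m = 6 - 2 = 4. Angles: θk = (2k + 1)·180°/4 = 45°, 135°, 225°, 315°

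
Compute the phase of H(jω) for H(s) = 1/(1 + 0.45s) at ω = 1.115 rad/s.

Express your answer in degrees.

Phase = -arctan(ωτ) = -arctan(1.115 × 0.45) = -26.6°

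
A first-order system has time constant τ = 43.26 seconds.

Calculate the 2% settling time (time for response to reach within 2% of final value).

For first-order system, 2% settling time ≈ 4τ = 4 × 43.26 = 173.04 s.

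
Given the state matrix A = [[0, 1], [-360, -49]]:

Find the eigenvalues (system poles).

det(A - λI) = λ² - (-49)λ + 360 = (λ - (-40))(λ - (-9)). Eigenvalues: -40, -9.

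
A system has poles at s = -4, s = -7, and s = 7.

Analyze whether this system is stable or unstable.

Pole(s) at s = 7 are not in the left half-plane. System is unstable.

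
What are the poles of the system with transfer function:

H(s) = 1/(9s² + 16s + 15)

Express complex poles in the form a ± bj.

Discriminant = 16² - 4×9×15 = 256 - 540 = -284 < 0, so the poles are a complex conjugate pair s = (-16 ± j√284)/(2×9). Real part = -16/(2×9) = -16/18 ≈ -0.8889; imaginary part = ±√284/(2×9) ≈ 0.9362. Poles: s = -0.8889 ± 0.9362j.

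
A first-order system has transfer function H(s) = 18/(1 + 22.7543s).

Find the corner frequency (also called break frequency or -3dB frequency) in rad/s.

Corner frequency = 1/τ = 1/22.7543 = 0.044 rad/s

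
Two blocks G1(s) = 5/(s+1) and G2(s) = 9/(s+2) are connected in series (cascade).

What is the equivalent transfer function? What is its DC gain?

Series: multiply transfer functions. G_eq = 5/(s+1) × 9/(s+2) = 45/((s+1)(s+2)). DC gain = 45/(1×2) = 22.5.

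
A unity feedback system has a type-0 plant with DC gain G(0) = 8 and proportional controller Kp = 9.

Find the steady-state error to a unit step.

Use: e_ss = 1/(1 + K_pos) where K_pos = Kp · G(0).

K_pos = Kp · G(0) = 9 × 8 = 72. e_ss = 1/(1 + 72) = 0.0137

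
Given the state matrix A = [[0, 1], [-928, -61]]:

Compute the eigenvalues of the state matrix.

det(A - λI) = λ² - (-61)λ + 928 = (λ - (-32))(λ - (-29)). Eigenvalues: -32, -29.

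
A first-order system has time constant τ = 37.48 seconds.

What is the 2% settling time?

For first-order system, 2% settling time ≈ 4τ = 4 × 37.48 = 149.92 s.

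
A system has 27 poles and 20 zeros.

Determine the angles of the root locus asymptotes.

n - m = 27 - 20 = 7. Angles: θk = (2k + 1)·180°/7 = 25.71°, 77.14°, 128.57°, 180°, 231.43°, 282.86°, 334.29°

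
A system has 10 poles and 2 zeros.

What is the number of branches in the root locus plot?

Root locus has n branches where n = number of poles = 10.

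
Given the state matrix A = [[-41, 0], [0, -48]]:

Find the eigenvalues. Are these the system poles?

For diagonal matrix, eigenvalues are diagonal entries: λ₁ = -41, λ₂ = -48. Eigenvalues of A = system poles.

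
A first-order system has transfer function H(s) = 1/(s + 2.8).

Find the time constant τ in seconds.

For H(s) = 1/(s + 1/τ), the pole is at -1/τ = -2.8, so τ = 1/2.8 = 0.3571 s.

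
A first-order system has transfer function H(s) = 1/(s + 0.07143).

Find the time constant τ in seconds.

For H(s) = 1/(s + 1/τ), the pole is at -1/τ = -0.07143, so τ = 1/0.07143 = 14 s.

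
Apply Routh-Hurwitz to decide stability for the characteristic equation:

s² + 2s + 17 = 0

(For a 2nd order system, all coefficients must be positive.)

Coefficients: 1, 2, 17. All positive, so system is stable.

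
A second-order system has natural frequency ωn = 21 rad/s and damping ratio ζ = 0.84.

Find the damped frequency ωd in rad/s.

ωd = ωn√(1 - ζ²) = 21√(1 - 0.84²) = 11.39 rad/s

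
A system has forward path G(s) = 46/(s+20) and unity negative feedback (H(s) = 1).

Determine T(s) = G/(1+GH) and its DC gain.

T(s) = G/(1+GH) = [46/(s+20)] / [1 + 46/(s+20)] = 46/(s+20+46) = 46/(s+66). DC gain = 46/66 = 0.6970.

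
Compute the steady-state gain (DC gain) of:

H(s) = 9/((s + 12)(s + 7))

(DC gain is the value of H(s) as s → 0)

DC gain = H(0) = 9/(12 × 7) = 9/84 = 0.1071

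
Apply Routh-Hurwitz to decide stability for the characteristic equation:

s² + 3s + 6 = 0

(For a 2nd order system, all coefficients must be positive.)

Coefficients: 1, 3, 6. All positive, so system is stable.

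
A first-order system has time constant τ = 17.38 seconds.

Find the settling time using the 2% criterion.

For first-order system, 2% settling time ≈ 4τ = 4 × 17.38 = 69.52 s.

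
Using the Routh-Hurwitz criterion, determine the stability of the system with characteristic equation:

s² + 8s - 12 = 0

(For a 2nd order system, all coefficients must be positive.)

Coefficients: 1, 8, -12. c=-12 not positive, so system is unstable.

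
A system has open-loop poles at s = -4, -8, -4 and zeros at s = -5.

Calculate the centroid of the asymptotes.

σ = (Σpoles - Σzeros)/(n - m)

σ = (Σpoles - Σzeros)/(n - m) = (-16 - (-5))/(3 - 1) = -11/2 = -5.5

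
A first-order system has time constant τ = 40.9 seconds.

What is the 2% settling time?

For first-order system, 2% settling time ≈ 4τ = 4 × 40.9 = 163.6 s.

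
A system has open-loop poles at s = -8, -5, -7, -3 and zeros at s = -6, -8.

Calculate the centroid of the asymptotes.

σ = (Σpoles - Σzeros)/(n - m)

σ = (Σpoles - Σzeros)/(n - m) = (-23 - (-14))/(4 - 2) = -9/2 = -4.5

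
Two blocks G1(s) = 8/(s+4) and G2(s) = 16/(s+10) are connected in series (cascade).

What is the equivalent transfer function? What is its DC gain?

Series: multiply transfer functions. G_eq = 8/(s+4) × 16/(s+10) = 128/((s+4)(s+10)). DC gain = 128/(4×10) = 3.2.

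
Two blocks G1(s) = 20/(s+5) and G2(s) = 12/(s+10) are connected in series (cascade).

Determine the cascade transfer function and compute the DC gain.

Series: multiply transfer functions. G_eq = 20/(s+5) × 12/(s+10) = 240/((s+5)(s+10)). DC gain = 240/(5×10) = 4.8.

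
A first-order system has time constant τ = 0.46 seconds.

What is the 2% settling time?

For first-order system, 2% settling time ≈ 4τ = 4 × 0.46 = 1.84 s.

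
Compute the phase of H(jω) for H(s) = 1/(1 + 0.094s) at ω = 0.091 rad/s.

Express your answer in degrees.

Phase = -arctan(ωτ) = -arctan(0.091 × 0.094) = -0.5°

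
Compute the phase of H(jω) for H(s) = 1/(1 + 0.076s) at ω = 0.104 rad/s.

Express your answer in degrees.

Phase = -arctan(ωτ) = -arctan(0.104 × 0.076) = -0.5°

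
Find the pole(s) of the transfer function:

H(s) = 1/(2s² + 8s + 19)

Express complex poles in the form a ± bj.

Discriminant = 8² - 4×2×19 = 64 - 152 = -88 < 0, so the poles are a complex conjugate pair s = (-8 ± j√88)/(2×2). Real part = -8/(2×2) = -8/4 = -2; imaginary part = ±√88/(2×2) ≈ 2.3452. Poles: s = -2 ± 2.3452j.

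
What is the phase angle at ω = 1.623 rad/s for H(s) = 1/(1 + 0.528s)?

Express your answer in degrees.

Phase = -arctan(ωτ) = -arctan(1.623 × 0.528) = -40.6°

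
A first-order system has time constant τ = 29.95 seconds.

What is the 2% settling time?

For first-order system, 2% settling time ≈ 4τ = 4 × 29.95 = 119.8 s.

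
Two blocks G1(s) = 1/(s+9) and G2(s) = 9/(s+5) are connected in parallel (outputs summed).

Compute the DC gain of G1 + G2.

Parallel: G_eq = G1 + G2. DC gain = G1(0) + G2(0) = 1/9 + 9/5 = 0.1111 + 1.8 = 1.9111.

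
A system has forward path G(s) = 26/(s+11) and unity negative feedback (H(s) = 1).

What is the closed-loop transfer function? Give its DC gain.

T(s) = G/(1+GH) = [26/(s+11)] / [1 + 26/(s+11)] = 26/(s+11+26) = 26/(s+37). DC gain = 26/37 = 0.7027.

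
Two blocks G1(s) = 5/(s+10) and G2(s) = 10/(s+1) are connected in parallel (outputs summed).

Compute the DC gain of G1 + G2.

Parallel: G_eq = G1 + G2. DC gain = G1(0) + G2(0) = 5/10 + 10/1 = 0.5 + 10 = 10.5.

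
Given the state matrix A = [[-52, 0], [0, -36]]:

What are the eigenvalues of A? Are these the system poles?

For diagonal matrix, eigenvalues are diagonal entries: λ₁ = -52, λ₂ = -36. Eigenvalues of A = system poles.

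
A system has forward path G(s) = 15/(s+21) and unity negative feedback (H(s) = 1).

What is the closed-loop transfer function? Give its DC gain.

T(s) = G/(1+GH) = [15/(s+21)] / [1 + 15/(s+21)] = 15/(s+21+15) = 15/(s+36). DC gain = 15/36 = 0.4167.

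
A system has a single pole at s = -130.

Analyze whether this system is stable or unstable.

Pole at s = -130 is in the left half-plane. Stable.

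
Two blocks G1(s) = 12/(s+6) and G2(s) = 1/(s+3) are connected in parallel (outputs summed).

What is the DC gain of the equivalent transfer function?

Parallel: G_eq = G1 + G2. DC gain = G1(0) + G2(0) = 12/6 + 1/3 = 2 + 0.3333 = 2.3333.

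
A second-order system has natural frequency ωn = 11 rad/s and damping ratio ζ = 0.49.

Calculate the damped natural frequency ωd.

ωd = ωn√(1 - ζ²) = 11√(1 - 0.49²) = 9.59 rad/s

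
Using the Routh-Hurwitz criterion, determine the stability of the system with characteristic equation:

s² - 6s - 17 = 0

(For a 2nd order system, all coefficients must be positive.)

Coefficients: 1, -6, -17. b=-6, c=-17 not positive, so system is unstable.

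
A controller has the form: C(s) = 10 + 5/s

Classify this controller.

This is a Proportional-Integral (PI) controller.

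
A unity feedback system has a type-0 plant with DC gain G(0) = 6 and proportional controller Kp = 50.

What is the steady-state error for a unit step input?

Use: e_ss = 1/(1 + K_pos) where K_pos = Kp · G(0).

K_pos = Kp · G(0) = 50 × 6 = 300. e_ss = 1/(1 + 300) = 0.0033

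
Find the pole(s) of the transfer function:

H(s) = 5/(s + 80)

Pole is where denominator = 0: s + 80 = 0, so s = -80.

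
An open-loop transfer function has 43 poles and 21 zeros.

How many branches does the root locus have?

Root locus has n branches where n = number of poles = 43.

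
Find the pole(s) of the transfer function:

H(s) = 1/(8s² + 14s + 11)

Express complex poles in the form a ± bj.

Discriminant = 14² - 4×8×11 = 196 - 352 = -156 < 0, so the poles are a complex conjugate pair s = (-14 ± j√156)/(2×8). Real part = -14/(2×8) = -14/16 = -0.875; imaginary part = ±√156/(2×8) ≈ 0.7806. Poles: s = -0.875 ± 0.7806j.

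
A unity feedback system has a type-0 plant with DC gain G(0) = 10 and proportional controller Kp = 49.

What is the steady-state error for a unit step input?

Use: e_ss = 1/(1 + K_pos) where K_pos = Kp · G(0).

K_pos = Kp · G(0) = 49 × 10 = 490. e_ss = 1/(1 + 490) = 0.0020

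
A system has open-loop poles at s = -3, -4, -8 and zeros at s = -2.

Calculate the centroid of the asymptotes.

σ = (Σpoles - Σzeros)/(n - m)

σ = (Σpoles - Σzeros)/(n - m) = (-15 - (-2))/(3 - 1) = -13/2 = -6.5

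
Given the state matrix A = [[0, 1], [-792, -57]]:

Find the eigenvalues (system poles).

det(A - λI) = λ² - (-57)λ + 792 = (λ - (-24))(λ - (-33)). Eigenvalues: -24, -33.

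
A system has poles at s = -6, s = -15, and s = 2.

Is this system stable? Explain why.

Pole(s) at s = 2 are not in the left half-plane. System is unstable.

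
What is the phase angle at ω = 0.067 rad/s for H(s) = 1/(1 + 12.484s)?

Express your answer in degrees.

Phase = -arctan(ωτ) = -arctan(0.067 × 12.484) = -39.9°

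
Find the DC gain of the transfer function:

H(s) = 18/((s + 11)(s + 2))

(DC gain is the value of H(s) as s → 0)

DC gain = H(0) = 18/(11 × 2) = 18/22 = 0.8182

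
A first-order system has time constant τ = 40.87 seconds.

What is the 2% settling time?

For first-order system, 2% settling time ≈ 4τ = 4 × 40.87 = 163.48 s.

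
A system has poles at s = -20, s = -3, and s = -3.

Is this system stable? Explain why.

All poles are in the left half-plane. System is stable.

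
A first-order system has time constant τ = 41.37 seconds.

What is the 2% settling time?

For first-order system, 2% settling time ≈ 4τ = 4 × 41.37 = 165.48 s.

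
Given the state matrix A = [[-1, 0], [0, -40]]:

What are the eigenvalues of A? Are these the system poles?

For diagonal matrix, eigenvalues are diagonal entries: λ₁ = -1, λ₂ = -40. Eigenvalues of A = system poles.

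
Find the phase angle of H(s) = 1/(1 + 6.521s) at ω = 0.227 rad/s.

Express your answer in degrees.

Phase = -arctan(ωτ) = -arctan(0.227 × 6.521) = -56.0°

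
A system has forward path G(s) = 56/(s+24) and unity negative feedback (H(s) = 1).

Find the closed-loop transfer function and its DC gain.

T(s) = G/(1+GH) = [56/(s+24)] / [1 + 56/(s+24)] = 56/(s+24+56) = 56/(s+80). DC gain = 56/80 = 0.7.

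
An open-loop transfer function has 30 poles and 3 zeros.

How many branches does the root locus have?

Root locus has n branches where n = number of poles = 30.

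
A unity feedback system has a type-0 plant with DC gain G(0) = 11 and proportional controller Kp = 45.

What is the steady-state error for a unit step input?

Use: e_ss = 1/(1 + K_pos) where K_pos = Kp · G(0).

K_pos = Kp · G(0) = 45 × 11 = 495. e_ss = 1/(1 + 495) = 0.0020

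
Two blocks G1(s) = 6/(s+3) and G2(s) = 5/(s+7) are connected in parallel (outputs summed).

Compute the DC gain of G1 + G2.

Parallel: G_eq = G1 + G2. DC gain = G1(0) + G2(0) = 6/3 + 5/7 = 2 + 0.7143 = 2.7143.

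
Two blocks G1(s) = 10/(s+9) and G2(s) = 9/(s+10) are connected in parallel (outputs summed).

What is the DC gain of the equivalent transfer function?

Parallel: G_eq = G1 + G2. DC gain = G1(0) + G2(0) = 10/9 + 9/10 = 1.1111 + 0.9 = 2.0111.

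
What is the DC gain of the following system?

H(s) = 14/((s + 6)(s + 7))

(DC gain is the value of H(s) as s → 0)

DC gain = H(0) = 14/(6 × 7) = 14/42 = 0.3333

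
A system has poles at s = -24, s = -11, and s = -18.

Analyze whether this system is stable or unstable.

All poles are in the left half-plane. System is stable.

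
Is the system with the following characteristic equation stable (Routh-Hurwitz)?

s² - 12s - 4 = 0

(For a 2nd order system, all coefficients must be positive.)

Coefficients: 1, -12, -4. b=-12, c=-4 not positive, so system is unstable.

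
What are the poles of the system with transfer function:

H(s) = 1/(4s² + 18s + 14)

Discriminant = 18² - 4×4×14 = 324 - 224 = 100 > 0, so two distinct real poles. Using quadratic formula: s = (-18 ± √100)/(2×4) = (-18 ± √100)/8, with √100 = 10. s₁ = -8/8 = -1, s₂ = -28/8 = -3.5. Poles: s₁ = -1, s₂ = -3.5.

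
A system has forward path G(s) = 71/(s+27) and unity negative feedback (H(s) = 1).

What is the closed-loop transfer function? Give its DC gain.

T(s) = G/(1+GH) = [71/(s+27)] / [1 + 71/(s+27)] = 71/(s+27+71) = 71/(s+98). DC gain = 71/98 = 0.7245.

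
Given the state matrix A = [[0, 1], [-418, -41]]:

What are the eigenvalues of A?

det(A - λI) = λ² - (-41)λ + 418 = (λ - (-22))(λ - (-19)). Eigenvalues: -22, -19.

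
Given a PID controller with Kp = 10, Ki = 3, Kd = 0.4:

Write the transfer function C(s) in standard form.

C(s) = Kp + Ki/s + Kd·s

Substituting values: C(s) = 10 + 3/s + 0.4s = (0.4s² + 10s + 3)/s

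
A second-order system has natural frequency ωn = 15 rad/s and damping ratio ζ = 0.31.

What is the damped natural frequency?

ωd = ωn√(1 - ζ²) = 15√(1 - 0.31²) = 14.26 rad/s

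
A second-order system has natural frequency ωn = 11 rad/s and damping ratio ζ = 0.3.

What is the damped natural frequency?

ωd = ωn√(1 - ζ²) = 11√(1 - 0.3²) = 10.49 rad/s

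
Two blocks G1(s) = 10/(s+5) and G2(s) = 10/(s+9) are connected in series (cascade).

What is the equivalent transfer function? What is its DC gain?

Series: multiply transfer functions. G_eq = 10/(s+5) × 10/(s+9) = 100/((s+5)(s+9)). DC gain = 100/(5×9) = 2.2222.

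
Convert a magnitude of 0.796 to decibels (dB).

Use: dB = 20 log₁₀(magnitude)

dB = 20 log₁₀(0.796) = -2.0 dB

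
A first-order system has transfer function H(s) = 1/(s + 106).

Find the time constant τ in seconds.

For H(s) = 1/(s + 1/τ), the pole is at -1/τ = -106, so τ = 1/106 = 0.0094 s.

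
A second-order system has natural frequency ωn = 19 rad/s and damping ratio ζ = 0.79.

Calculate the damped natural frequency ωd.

ωd = ωn√(1 - ζ²) = 19√(1 - 0.79²) = 11.65 rad/s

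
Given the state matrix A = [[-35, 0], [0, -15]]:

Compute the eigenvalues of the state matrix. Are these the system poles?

For diagonal matrix, eigenvalues are diagonal entries: λ₁ = -35, λ₂ = -15. Eigenvalues of A = system poles.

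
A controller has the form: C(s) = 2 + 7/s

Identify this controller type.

This is a Proportional-Integral (PI) controller.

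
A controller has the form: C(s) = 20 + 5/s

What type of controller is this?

This is a Proportional-Integral (PI) controller.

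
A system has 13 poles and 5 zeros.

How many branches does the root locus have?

Root locus has n branches where n = number of poles = 13.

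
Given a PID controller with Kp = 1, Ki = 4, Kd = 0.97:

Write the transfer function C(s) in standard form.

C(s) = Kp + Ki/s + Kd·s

Substituting values: C(s) = 1 + 4/s + 0.97s = (0.97s² + s + 4)/s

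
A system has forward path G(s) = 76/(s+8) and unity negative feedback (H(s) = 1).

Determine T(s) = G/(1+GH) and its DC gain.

T(s) = G/(1+GH) = [76/(s+8)] / [1 + 76/(s+8)] = 76/(s+8+76) = 76/(s+84). DC gain = 76/84 = 0.9048.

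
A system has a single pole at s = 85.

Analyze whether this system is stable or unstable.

Pole at s = 85 is in the right half-plane. Unstable.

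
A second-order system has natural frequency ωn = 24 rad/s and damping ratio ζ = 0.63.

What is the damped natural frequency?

ωd = ωn√(1 - ζ²) = 24√(1 - 0.63²) = 18.64 rad/s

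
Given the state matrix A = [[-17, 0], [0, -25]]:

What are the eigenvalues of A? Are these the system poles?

For diagonal matrix, eigenvalues are diagonal entries: λ₁ = -17, λ₂ = -25. Eigenvalues of A = system poles.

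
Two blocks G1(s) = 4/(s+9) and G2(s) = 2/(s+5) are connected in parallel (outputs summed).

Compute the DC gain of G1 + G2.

Parallel: G_eq = G1 + G2. DC gain = G1(0) + G2(0) = 4/9 + 2/5 = 0.4444 + 0.4 = 0.8444.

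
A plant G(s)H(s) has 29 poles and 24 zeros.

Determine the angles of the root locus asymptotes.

n - m = 29 - 24 = 5. Angles: θk = (2k + 1)·180°/5 = 36°, 108°, 180°, 252°, 324°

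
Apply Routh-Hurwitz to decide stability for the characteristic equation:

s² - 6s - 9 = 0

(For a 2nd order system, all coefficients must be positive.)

Coefficients: 1, -6, -9. b=-6, c=-9 not positive, so system is unstable.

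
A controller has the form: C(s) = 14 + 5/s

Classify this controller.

This is a Proportional-Integral (PI) controller.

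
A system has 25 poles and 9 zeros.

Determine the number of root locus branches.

Root locus has n branches where n = number of poles = 25.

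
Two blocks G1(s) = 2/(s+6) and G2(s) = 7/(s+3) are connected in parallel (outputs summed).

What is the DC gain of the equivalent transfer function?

Parallel: G_eq = G1 + G2. DC gain = G1(0) + G2(0) = 2/6 + 7/3 = 0.3333 + 2.3333 = 2.6667.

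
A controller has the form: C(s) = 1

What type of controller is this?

This is a Proportional (P) controller.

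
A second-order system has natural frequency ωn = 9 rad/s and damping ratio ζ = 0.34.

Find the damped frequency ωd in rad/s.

ωd = ωn√(1 - ζ²) = 9√(1 - 0.34²) = 8.46 rad/s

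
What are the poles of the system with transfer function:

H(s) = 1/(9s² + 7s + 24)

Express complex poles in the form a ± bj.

Discriminant = 7² - 4×9×24 = 49 - 864 = -815 < 0, so the poles are a complex conjugate pair s = (-7 ± j√815)/(2×9). Real part = -7/(2×9) = -7/18 ≈ -0.3889; imaginary part = ±√815/(2×9) ≈ 1.5860. Poles: s = -0.3889 ± 1.5860j.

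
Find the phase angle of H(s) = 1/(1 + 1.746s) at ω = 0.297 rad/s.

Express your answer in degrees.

Phase = -arctan(ωτ) = -arctan(0.297 × 1.746) = -27.4°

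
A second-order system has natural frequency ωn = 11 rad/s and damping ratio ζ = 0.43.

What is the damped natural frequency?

ωd = ωn√(1 - ζ²) = 11√(1 - 0.43²) = 9.93 rad/s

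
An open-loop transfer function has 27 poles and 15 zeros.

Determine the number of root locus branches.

Root locus has n branches where n = number of poles = 27.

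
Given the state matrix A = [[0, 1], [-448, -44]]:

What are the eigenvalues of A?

det(A - λI) = λ² - (-44)λ + 448 = (λ - (-16))(λ - (-28)). Eigenvalues: -16, -28.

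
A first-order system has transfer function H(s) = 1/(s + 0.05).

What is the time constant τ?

For H(s) = 1/(s + 1/τ), the pole is at -1/τ = -0.05, so τ = 1/0.05 = 20 s.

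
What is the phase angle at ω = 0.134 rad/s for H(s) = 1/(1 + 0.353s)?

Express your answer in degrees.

Phase = -arctan(ωτ) = -arctan(0.134 × 0.353) = -2.7°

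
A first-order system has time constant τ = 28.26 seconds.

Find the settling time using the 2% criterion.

For first-order system, 2% settling time ≈ 4τ = 4 × 28.26 = 113.04 s.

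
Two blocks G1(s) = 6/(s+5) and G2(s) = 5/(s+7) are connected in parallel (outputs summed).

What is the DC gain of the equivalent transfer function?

Parallel: G_eq = G1 + G2. DC gain = G1(0) + G2(0) = 6/5 + 5/7 = 1.2 + 0.7143 = 1.9143.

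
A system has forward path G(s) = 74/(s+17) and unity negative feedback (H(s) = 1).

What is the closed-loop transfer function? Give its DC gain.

T(s) = G/(1+GH) = [74/(s+17)] / [1 + 74/(s+17)] = 74/(s+17+74) = 74/(s+91). DC gain = 74/91 = 0.8132.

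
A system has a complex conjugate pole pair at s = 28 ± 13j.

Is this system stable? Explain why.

Real part of poles is 28 (> 0, right half-plane). Unstable.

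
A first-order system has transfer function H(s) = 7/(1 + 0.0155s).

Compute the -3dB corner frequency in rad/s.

Corner frequency = 1/τ = 1/0.0155 = 64.516 rad/s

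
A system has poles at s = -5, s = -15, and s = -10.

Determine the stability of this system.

All poles are in the left half-plane. System is stable.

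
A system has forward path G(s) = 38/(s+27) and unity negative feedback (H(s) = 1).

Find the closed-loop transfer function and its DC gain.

T(s) = G/(1+GH) = [38/(s+27)] / [1 + 38/(s+27)] = 38/(s+27+38) = 38/(s+65). DC gain = 38/65 = 0.5846.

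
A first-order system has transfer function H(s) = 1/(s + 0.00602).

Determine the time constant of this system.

For H(s) = 1/(s + 1/τ), the pole is at -1/τ = -0.00602, so τ = 1/0.00602 = 166.1 s.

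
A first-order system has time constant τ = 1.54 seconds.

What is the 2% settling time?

For first-order system, 2% settling time ≈ 4τ = 4 × 1.54 = 6.16 s.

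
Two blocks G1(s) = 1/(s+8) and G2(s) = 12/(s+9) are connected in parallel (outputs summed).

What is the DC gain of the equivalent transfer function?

Parallel: G_eq = G1 + G2. DC gain = G1(0) + G2(0) = 1/8 + 12/9 = 0.125 + 1.3333 = 1.4583.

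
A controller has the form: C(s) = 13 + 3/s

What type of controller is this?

This is a Proportional-Integral (PI) controller.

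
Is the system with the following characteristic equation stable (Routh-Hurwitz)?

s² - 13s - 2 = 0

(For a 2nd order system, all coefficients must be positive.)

Coefficients: 1, -13, -2. b=-13, c=-2 not positive, so system is unstable.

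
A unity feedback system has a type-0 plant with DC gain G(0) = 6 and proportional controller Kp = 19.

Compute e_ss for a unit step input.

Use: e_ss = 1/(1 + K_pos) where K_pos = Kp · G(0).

K_pos = Kp · G(0) = 19 × 6 = 114. e_ss = 1/(1 + 114) = 0.0087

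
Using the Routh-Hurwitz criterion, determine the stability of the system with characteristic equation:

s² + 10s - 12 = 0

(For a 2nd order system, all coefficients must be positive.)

Coefficients: 1, 10, -12. c=-12 not positive, so system is unstable.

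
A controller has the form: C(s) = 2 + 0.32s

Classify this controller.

This is a Proportional-Derivative (PD) controller.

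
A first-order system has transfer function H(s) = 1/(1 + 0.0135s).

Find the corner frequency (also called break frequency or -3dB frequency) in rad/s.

Corner frequency = 1/τ = 1/0.0135 = 74.074 rad/s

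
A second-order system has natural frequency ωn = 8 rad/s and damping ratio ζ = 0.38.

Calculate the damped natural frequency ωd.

ωd = ωn√(1 - ζ²) = 8√(1 - 0.38²) = 7.4 rad/s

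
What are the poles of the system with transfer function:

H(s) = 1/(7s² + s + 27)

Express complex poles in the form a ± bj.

Discriminant = 1² - 4×7×27 = 1 - 756 = -755 < 0, so the poles are a complex conjugate pair s = (-1 ± j√755)/(2×7). Real part = -1/(2×7) = -1/14 ≈ -0.0714; imaginary part = ±√755/(2×7) ≈ 1.9627. Poles: s = -0.0714 ± 1.9627j.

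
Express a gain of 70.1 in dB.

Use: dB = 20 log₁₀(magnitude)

dB = 20 log₁₀(70.1) = 36.9 dB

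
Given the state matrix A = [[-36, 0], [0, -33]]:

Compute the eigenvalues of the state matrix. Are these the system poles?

For diagonal matrix, eigenvalues are diagonal entries: λ₁ = -36, λ₂ = -33. Eigenvalues of A = system poles.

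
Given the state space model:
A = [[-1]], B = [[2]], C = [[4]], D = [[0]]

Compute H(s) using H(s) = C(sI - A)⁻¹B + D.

(sI - A)⁻¹ = 1/(s + 1). H(s) = 4 × 2/(s + 1) + 0 = 8/(s + 1).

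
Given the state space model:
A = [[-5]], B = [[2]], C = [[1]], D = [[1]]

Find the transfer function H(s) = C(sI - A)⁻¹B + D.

(sI - A)⁻¹ = 1/(s + 5). H(s) = 1×2/(s + 5) + 1 = (s + 7)/(s + 5).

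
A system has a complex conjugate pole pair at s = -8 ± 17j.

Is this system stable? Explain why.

Real part of poles is -8 (< 0, left half-plane). Stable.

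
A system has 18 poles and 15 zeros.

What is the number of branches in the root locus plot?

Root locus has n branches where n = number of poles = 18.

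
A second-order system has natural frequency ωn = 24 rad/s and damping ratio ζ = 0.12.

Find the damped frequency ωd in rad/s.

ωd = ωn√(1 - ζ²) = 24√(1 - 0.12²) = 23.83 rad/s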